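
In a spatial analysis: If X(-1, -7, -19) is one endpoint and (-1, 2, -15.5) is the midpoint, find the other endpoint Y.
Y = (2×(-1) - (-1), 2×2 - (-7), 2×(-15.5) - (-19)) = (-1, 11, -12)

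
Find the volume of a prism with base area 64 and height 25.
Volume = base area * height
Volume = 64 * 25
Volume = 1600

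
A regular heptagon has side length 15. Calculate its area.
For a regular 7-gon with side length s = 15:
Apothem a = s / (2*tan(pi/7)) = 15 / (2*tan(pi/7)) ≈ 15.5739
Perimeter P = 7 * 15 = 105
Area = (1/2) * P * a = (1/2) * 105 * 15.5739 = 817.63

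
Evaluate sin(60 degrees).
sin(60 degrees) = sqrt(3)/2
Decimal approximation: 0.866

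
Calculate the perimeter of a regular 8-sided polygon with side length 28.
Perimeter = number of sides * side length
Perimeter = 8 * 28
Perimeter = 224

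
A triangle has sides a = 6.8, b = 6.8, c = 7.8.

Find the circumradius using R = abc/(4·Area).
s = (a+b+c)/2 = 10.7
Area = √(s(s-a)(s-b)(s-c)) = √(10.7·3.9·3.9·2.9) = 21.7248
R = abc/(4·Area) = (6.8·6.8·7.8)/(4·21.7248) = 360.672/86.8992 = 4.15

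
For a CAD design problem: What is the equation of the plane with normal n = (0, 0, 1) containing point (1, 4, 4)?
d = n·P = (0)(1) + (0)(4) + (1)(4) = 4
Plane: z = 4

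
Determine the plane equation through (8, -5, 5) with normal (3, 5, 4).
d = n·P = (3)(8) + (5)(-5) + (4)(5) = 19
Plane: 3x + 5y + 4z = 19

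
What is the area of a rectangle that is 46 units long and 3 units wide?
Area = length * width
Area = 46 * 3
Area = 138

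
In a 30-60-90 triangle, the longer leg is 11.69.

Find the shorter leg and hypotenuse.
In a 30-60-90 triangle, sides are in ratio 1 : √3 : 2.
Long leg = short leg·√3  →  short leg = 11.69/√3 = 6.749
Hypotenuse = 2·(short leg) = 2·11.69/√3 = 13.5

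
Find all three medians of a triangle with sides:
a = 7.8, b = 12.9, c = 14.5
Using m_x = ½√(2y² + 2z² - x²):
m_a = ½√(2·12.9² + 2·14.5² - 7.8²) = ½√692.48 = 13.16
m_b = ½√(2·7.8² + 2·14.5² - 12.9²) = ½√375.77 = 9.692
m_c = ½√(2·7.8² + 2·12.9² - 14.5²) = ½√244.25 = 7.814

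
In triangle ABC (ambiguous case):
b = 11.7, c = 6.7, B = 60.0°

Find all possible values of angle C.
sin(C)/c = sin(B)/b  →  sin(C) = c·sin(B)/b = 6.7·sin(60.0°)/11.7 = 0.495929
C₁ = arcsin(0.495929) = 29.73°,  C₂ = 180° - C₁ = 150.27°
Check C₂: A = 180° - 60.0° - 150.27° = -30.27° ≤ 0, rejected
C = 29.73° (one solution)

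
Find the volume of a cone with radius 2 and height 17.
Volume = (1/3) * pi * r² * h
Volume = (1/3) * pi * 2² * 17
Volume = (1/3) * pi * 4 * 17
Volume = (1/3) * pi * 68
Volume = 71.21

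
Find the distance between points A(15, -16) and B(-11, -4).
Using the distance formula: d = sqrt((x₂-x₁)² + (y₂-y₁)²)
dx = (-11) - 15 = -26
dy = (-4) - (-16) = 12
d = sqrt((-26)² + 12²) = sqrt(676 + 144) = sqrt(820) = 28.64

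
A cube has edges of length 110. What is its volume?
Volume = s³
Volume = 110³
Volume = 1331000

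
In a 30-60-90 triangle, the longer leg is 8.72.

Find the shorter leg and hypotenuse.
In a 30-60-90 triangle, sides are in ratio 1 : √3 : 2.
Long leg = short leg·√3  →  short leg = 8.72/√3 = 5.034
Hypotenuse = 2·(short leg) = 2·8.72/√3 = 10.07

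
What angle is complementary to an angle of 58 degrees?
Complementary angles sum to 90 degrees.
Other angle = 90 - 58
Other angle = 32 degrees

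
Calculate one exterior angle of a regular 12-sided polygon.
Exterior angle of a regular n-gon = 360/n
Exterior angle = 360/12
Exterior angle = 30 degrees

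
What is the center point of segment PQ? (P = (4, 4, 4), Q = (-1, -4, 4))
Midpoint = ((4-1)/2, (4-4)/2, (4+4)/2) = (1.5, 0, 4)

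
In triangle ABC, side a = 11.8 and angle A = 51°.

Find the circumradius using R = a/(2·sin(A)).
R = a/(2·sin(A)) = 11.8/(2·sin(51°))
R = 11.8/(2·0.777146) = 11.8/1.554292 = 7.592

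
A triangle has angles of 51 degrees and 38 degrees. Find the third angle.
Sum of angles in a triangle = 180 degrees
Third angle = 180 - 51 - 38
Third angle = 91 degrees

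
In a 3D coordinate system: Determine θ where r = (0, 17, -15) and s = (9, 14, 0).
r·s = 238, |r|² = 514, |s|² = 277
cos θ = 238/√142378 ≈ 0.6307
θ ≈ 50.89°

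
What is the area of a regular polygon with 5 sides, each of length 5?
For a regular 5-gon with side length s = 5:
Apothem a = s / (2*tan(pi/5)) = 5 / (2*tan(pi/5)) ≈ 3.441
Perimeter P = 5 * 5 = 25
Area = (1/2) * P * a = (1/2) * 25 * 3.441 = 43.01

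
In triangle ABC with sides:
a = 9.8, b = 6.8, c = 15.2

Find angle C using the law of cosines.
cos(C) = (a² + b² - c²)/(2ab)
cos(C) = (9.8² + 6.8² - 15.2²)/(2·9.8·6.8) = -88.76/133.28 = -0.665966
C = arccos(-0.665966) = 131.8°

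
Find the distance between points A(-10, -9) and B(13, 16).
Using the distance formula: d = sqrt((x₂-x₁)² + (y₂-y₁)²)
dx = 13 - (-10) = 23
dy = 16 - (-9) = 25
d = sqrt(23² + 25²) = sqrt(529 + 625) = sqrt(1154) = 33.97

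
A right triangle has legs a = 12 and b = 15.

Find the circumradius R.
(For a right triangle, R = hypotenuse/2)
Hypotenuse c = √(12² + 15²) = √369 = 19.2094
R = c/2 = 9.605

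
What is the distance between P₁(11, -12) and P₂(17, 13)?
Using the distance formula: d = sqrt((x₂-x₁)² + (y₂-y₁)²)
dx = 17 - 11 = 6
dy = 13 - (-12) = 25
d = sqrt(6² + 25²) = sqrt(36 + 625) = sqrt(661) = 25.71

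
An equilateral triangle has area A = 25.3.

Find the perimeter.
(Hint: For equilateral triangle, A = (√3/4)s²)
A = (√3/4)s²  →  s² = 4A/√3 = 4·25.3/√3 = 58.4278
s = 7.64381
Perimeter = 3s = 22.93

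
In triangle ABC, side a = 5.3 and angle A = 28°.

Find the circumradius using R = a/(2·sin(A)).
R = a/(2·sin(A)) = 5.3/(2·sin(28°))
R = 5.3/(2·0.469472) = 5.3/0.938943 = 5.645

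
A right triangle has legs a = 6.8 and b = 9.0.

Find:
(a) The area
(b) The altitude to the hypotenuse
(a) Area = ½ab = ½·6.8·9.0 = 30.6
(b) Hypotenuse c = √(6.8² + 9.0²) = √127.24 = 11.2801
    Area = ½·c·h_c  →  h_c = 2·Area/c = 2·30.6/11.2801 = 5.425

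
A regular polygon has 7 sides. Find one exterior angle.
Exterior angle of a regular n-gon = 360/n
Exterior angle = 360/7
Exterior angle = 51.43 degrees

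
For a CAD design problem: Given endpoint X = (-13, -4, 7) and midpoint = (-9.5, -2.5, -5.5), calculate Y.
Y = (2×(-9.5) - (-13), 2×(-2.5) - (-4), 2×(-5.5) - 7) = (-6, -1, -18)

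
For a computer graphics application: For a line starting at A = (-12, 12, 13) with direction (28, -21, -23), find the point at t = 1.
P(1) = (-12 + 28(1), 12 + (-21)(1), 13 + (-23)(1)) = (16, -9, -10)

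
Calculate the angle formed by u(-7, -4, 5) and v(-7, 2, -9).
u·v = -4, |u|² = 90, |v|² = 134
cos θ = -4/√12060 ≈ -0.03642
θ ≈ 92.09°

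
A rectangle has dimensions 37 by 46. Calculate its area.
Area = length * width
Area = 37 * 46
Area = 1702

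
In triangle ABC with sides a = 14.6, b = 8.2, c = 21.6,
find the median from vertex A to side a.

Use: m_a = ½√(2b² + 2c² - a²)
m_a = ½√(2·8.2² + 2·21.6² - 14.6²)
m_a = ½√(134.48 + 933.12 - 213.16) = ½√854.44 = 14.62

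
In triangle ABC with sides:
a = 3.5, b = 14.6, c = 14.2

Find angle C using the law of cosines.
cos(C) = (a² + b² - c²)/(2ab)
cos(C) = (3.5² + 14.6² - 14.2²)/(2·3.5·14.6) = 23.77/102.2 = 0.232583
C = arccos(0.232583) = 76.55°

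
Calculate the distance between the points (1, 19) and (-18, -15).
Using the distance formula: d = sqrt((x₂-x₁)² + (y₂-y₁)²)
dx = (-18) - 1 = -19
dy = (-15) - 19 = -34
d = sqrt((-19)² + (-34)²) = sqrt(361 + 1156) = sqrt(1517) = 38.95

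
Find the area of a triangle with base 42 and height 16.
Area = (1/2) * base * height
Area = (1/2) * 42 * 16
Area = 336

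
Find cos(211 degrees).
cos(211 degrees) = -0.8572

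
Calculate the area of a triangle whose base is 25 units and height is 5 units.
Area = (1/2) * base * height
Area = (1/2) * 25 * 5
Area = 62.50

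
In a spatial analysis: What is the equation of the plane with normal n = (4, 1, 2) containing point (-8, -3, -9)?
d = n·P = (4)(-8) + (1)(-3) + (2)(-9) = -53
Plane: 4x + y + 2z = -53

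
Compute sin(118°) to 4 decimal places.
sin(118 degrees) = 0.8829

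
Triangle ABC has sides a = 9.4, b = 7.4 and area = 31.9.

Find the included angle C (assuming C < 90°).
Area = ½ab·sin(C)  →  sin(C) = 2·Area/(ab)
sin(C) = 2·31.9/(9.4·7.4) = 0.917194
C = arcsin(0.917194) = 66.52°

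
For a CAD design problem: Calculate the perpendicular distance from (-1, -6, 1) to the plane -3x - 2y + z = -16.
d = |(-3)(-1) + (-2)(-6) + 1(1) - (-16)| / √((-3)² + (-2)² + 1²) = 32/√14 = 8.552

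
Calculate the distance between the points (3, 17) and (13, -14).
Using the distance formula: d = sqrt((x₂-x₁)² + (y₂-y₁)²)
dx = 13 - 3 = 10
dy = (-14) - 17 = -31
d = sqrt(10² + (-31)²) = sqrt(100 + 961) = sqrt(1061) = 32.57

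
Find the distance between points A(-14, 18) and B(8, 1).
Using the distance formula: d = sqrt((x₂-x₁)² + (y₂-y₁)²)
dx = 8 - (-14) = 22
dy = 1 - 18 = -17
d = sqrt(22² + (-17)²) = sqrt(484 + 289) = sqrt(773) = 27.80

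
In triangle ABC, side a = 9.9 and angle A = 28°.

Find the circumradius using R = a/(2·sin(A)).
R = a/(2·sin(A)) = 9.9/(2·sin(28°))
R = 9.9/(2·0.469472) = 9.9/0.938943 = 10.54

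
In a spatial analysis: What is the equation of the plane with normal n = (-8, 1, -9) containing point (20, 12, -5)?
d = n·P = (-8)(20) + (1)(12) + (-9)(-5) = -103
Plane: -8x + y - 9z = -103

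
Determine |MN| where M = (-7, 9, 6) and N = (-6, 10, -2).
d = √[(1)² + (1)² + (-8)²] = √66 = 8.124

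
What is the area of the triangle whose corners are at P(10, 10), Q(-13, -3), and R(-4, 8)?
Using the coordinate formula: Area = (1/2)|x₁(y₂-y₃) + x₂(y₃-y₁) + x₃(y₁-y₂)|
Area = (1/2)|10((-3)-8) + (-13)(8-10) + (-4)(10-(-3))|
Area = (1/2)|10*(-11) + (-13)*(-2) + (-4)*13|
Area = (1/2)|(-110) + 26 + (-52)|
Area = (1/2)*136 = 68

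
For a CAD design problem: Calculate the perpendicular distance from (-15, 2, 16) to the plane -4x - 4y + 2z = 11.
d = |(-4)(-15) + (-4)(2) + 2(16) - (11)| / √((-4)² + (-4)² + 2²) = 73/√36 = 12.17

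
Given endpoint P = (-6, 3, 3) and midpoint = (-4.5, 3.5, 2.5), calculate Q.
Q = (2×(-4.5) - (-6), 2×3.5 - 3, 2×2.5 - 3) = (-3, 4, 2)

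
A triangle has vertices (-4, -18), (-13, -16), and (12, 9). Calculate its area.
Using the coordinate formula: Area = (1/2)|x₁(y₂-y₃) + x₂(y₃-y₁) + x₃(y₁-y₂)|
Area = (1/2)|(-4)((-16)-9) + (-13)(9-(-18)) + 12((-18)-(-16))|
Area = (1/2)|(-4)*(-25) + (-13)*27 + 12*(-2)|
Area = (1/2)|100 + (-351) + (-24)|
Area = (1/2)*275 = 137.50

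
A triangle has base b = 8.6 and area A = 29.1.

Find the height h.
A = ½bh  →  h = 2A/b
h = 2·29.1/8.6 = 6.767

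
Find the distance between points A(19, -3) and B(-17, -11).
Using the distance formula: d = sqrt((x₂-x₁)² + (y₂-y₁)²)
dx = (-17) - 19 = -36
dy = (-11) - (-3) = -8
d = sqrt((-36)² + (-8)²) = sqrt(1296 + 64) = sqrt(1360) = 36.88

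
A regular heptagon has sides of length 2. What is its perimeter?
Perimeter = number of sides * side length
Perimeter = 7 * 2
Perimeter = 14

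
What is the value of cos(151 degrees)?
cos(151 degrees) = -0.8746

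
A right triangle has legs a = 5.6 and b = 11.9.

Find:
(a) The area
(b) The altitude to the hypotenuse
(a) Area = ½ab = ½·5.6·11.9 = 33.32
(b) Hypotenuse c = √(5.6² + 11.9²) = √172.97 = 13.1518
    Area = ½·c·h_c  →  h_c = 2·Area/c = 2·33.32/13.1518 = 5.067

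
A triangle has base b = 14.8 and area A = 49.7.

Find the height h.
A = ½bh  →  h = 2A/b
h = 2·49.7/14.8 = 6.716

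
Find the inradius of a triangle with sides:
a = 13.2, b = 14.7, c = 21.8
s = (a+b+c)/2 = (13.2+14.7+21.8)/2 = 24.85
Area = √(s(s-a)(s-b)(s-c)) = √(24.85·11.65·10.15·3.05) = 94.6693
r = Area/s = 94.6693/24.85 = 3.81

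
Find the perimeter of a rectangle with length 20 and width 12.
Perimeter = 2 * (length + width)
Perimeter = 2 * (20 + 12)
Perimeter = 2 * 32
Perimeter = 64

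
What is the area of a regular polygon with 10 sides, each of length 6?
For a regular 10-gon with side length s = 6:
Apothem a = s / (2*tan(pi/10)) = 6 / (2*tan(pi/10)) ≈ 9.2331
Perimeter P = 10 * 6 = 60
Area = (1/2) * P * a = (1/2) * 60 * 9.2331 = 276.99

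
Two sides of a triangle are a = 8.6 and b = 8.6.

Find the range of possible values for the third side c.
By the triangle inequality: |a - b| < c < a + b
|8.6 - 8.6| < c < 8.6 + 8.6
0 < c < 17.2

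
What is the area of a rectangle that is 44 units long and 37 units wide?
Area = length * width
Area = 44 * 37
Area = 1628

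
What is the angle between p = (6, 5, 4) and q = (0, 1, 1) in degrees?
p·q = 9, |p|² = 77, |q|² = 2
cos θ = 9/√154 ≈ 0.7252
θ ≈ 43.51°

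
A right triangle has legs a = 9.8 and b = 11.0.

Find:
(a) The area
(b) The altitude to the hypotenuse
(a) Area = ½ab = ½·9.8·11.0 = 53.9
(b) Hypotenuse c = √(9.8² + 11.0²) = √217.04 = 14.7323
    Area = ½·c·h_c  →  h_c = 2·Area/c = 2·53.9/14.7323 = 7.317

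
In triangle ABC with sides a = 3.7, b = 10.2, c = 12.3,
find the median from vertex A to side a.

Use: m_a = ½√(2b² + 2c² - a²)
m_a = ½√(2·10.2² + 2·12.3² - 3.7²)
m_a = ½√(208.08 + 302.58 - 13.69) = ½√496.97 = 11.15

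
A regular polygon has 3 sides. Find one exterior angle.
Exterior angle of a regular n-gon = 360/n
Exterior angle = 360/3
Exterior angle = 120 degrees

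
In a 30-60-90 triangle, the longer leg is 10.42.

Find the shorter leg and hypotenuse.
In a 30-60-90 triangle, sides are in ratio 1 : √3 : 2.
Long leg = short leg·√3  →  short leg = 10.42/√3 = 6.016
Hypotenuse = 2·(short leg) = 2·10.42/√3 = 12.03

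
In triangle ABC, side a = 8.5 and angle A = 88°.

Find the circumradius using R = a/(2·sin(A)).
R = a/(2·sin(A)) = 8.5/(2·sin(88°))
R = 8.5/(2·0.999391) = 8.5/1.998782 = 4.253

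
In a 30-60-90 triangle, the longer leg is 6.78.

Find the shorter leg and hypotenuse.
In a 30-60-90 triangle, sides are in ratio 1 : √3 : 2.
Long leg = short leg·√3  →  short leg = 6.78/√3 = 3.914
Hypotenuse = 2·(short leg) = 2·6.78/√3 = 7.829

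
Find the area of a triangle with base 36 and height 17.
Area = (1/2) * base * height
Area = (1/2) * 36 * 17
Area = 306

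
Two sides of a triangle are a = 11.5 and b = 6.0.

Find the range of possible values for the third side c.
By the triangle inequality: |a - b| < c < a + b
|11.5 - 6.0| < c < 11.5 + 6.0
5.5 < c < 17.5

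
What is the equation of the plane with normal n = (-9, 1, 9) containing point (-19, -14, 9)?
d = n·P = (-9)(-19) + (1)(-14) + (9)(9) = 238
Plane: -9x + y + 9z = 238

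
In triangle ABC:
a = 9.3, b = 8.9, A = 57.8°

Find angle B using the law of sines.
sin(B)/b = sin(A)/a
sin(B) = b·sin(A)/a = 8.9·sin(57.8°)/9.3 = 0.809798
B = arcsin(0.809798) = 54.08°  (b ≤ a, so B ≤ A and the acute solution is unique)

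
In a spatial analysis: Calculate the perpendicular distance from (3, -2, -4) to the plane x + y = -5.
d = |1(3) + 1(-2) + 0(-4) - (-5)| / √(1² + 1² + 0²) = 6/√2 = 4.243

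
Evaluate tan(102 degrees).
tan(102 degrees) = -4.7046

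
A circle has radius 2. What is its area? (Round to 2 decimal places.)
Area = pi * r²
Area = pi * 2²
Area = pi * 4
Area = 12.57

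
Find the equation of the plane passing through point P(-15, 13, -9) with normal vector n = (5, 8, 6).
d = n·P = (5)(-15) + (8)(13) + (6)(-9) = -25
Plane: 5x + 8y + 6z = -25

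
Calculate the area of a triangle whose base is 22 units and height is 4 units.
Area = (1/2) * base * height
Area = (1/2) * 22 * 4
Area = 44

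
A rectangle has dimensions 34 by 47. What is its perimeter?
Perimeter = 2 * (length + width)
Perimeter = 2 * (34 + 47)
Perimeter = 2 * 81
Perimeter = 162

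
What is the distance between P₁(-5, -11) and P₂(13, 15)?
Using the distance formula: d = sqrt((x₂-x₁)² + (y₂-y₁)²)
dx = 13 - (-5) = 18
dy = 15 - (-11) = 26
d = sqrt(18² + 26²) = sqrt(324 + 676) = sqrt(1000) = 31.62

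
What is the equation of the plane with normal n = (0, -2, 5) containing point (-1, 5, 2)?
d = n·P = (0)(-1) + (-2)(5) + (5)(2) = 0
Plane: -2y + 5z = 0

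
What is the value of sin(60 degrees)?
sin(60 degrees) = sqrt(3)/2
Decimal approximation: 0.866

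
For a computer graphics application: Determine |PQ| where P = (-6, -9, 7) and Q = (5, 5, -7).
d = √[(11)² + (14)² + (-14)²] = √513 = 22.65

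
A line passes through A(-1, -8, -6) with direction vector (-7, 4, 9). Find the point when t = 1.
P(1) = (-1 + (-7)(1), -8 + 4(1), -6 + 9(1)) = (-8, -4, 3)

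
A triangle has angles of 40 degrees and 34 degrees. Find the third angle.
Sum of angles in a triangle = 180 degrees
Third angle = 180 - 40 - 34
Third angle = 106 degrees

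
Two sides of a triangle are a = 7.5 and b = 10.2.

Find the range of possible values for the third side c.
By the triangle inequality: |a - b| < c < a + b
|7.5 - 10.2| < c < 7.5 + 10.2
2.7 < c < 17.7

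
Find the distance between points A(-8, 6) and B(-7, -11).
Using the distance formula: d = sqrt((x₂-x₁)² + (y₂-y₁)²)
dx = (-7) - (-8) = 1
dy = (-11) - 6 = -17
d = sqrt(1² + (-17)²) = sqrt(1 + 289) = sqrt(290) = 17.03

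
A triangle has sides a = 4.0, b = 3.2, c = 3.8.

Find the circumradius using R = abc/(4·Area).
s = (a+b+c)/2 = 5.5
Area = √(s(s-a)(s-b)(s-c)) = √(5.5·1.5·2.3·1.7) = 5.67957
R = abc/(4·Area) = (4.0·3.2·3.8)/(4·5.67957) = 48.64/22.71828 = 2.141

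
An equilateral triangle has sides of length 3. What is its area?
Area = (sqrt(3)/4) * s²
Area = (sqrt(3)/4) * 3²
Area = (sqrt(3)/4) * 9
Area = 3.90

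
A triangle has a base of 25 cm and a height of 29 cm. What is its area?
Area = (1/2) * base * height
Area = (1/2) * 25 * 29
Area = 362.50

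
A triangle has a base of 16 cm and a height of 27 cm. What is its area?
Area = (1/2) * base * height
Area = (1/2) * 16 * 27
Area = 216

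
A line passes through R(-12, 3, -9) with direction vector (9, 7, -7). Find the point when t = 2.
P(2) = (-12 + 9(2), 3 + 7(2), -9 + (-7)(2)) = (6, 17, -23)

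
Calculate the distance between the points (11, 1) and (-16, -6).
Using the distance formula: d = sqrt((x₂-x₁)² + (y₂-y₁)²)
dx = (-16) - 11 = -27
dy = (-6) - 1 = -7
d = sqrt((-27)² + (-7)²) = sqrt(729 + 49) = sqrt(778) = 27.89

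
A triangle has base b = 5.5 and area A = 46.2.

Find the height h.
A = ½bh  →  h = 2A/b
h = 2·46.2/5.5 = 16.8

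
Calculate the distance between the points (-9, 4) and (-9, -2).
Using the distance formula: d = sqrt((x₂-x₁)² + (y₂-y₁)²)
dx = (-9) - (-9) = 0
dy = (-2) - 4 = -6
d = sqrt(0² + (-6)²) = sqrt(0 + 36) = sqrt(36) = 6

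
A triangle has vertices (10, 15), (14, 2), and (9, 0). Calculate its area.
Using the coordinate formula: Area = (1/2)|x₁(y₂-y₃) + x₂(y₃-y₁) + x₃(y₁-y₂)|
Area = (1/2)|10(2-0) + 14(0-15) + 9(15-2)|
Area = (1/2)|10*2 + 14*(-15) + 9*13|
Area = (1/2)|20 + (-210) + 117|
Area = (1/2)*73 = 36.50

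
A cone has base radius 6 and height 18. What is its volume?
Volume = (1/3) * pi * r² * h
Volume = (1/3) * pi * 6² * 18
Volume = (1/3) * pi * 36 * 18
Volume = (1/3) * pi * 648
Volume = 678.58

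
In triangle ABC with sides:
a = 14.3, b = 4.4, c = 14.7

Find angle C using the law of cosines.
cos(C) = (a² + b² - c²)/(2ab)
cos(C) = (14.3² + 4.4² - 14.7²)/(2·14.3·4.4) = 7.76/125.84 = 0.061666
C = arccos(0.061666) = 86.46°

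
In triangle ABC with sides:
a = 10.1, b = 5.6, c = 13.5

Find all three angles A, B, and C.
By the law of cosines:
cos(A) = (b² + c² - a²)/(2bc) = 0.738095  →  A = 42.43°
cos(B) = (a² + c² - b²)/(2ac) = 0.927393  →  B = 21.97°
cos(C) = (a² + b² - c²)/(2ab) = -0.432107  →  C = 115.6°
Check: A + B + C = 180.0° ✓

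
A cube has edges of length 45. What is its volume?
Volume = s³
Volume = 45³
Volume = 91125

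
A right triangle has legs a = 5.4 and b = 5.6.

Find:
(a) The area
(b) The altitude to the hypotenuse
(a) Area = ½ab = ½·5.4·5.6 = 15.12
(b) Hypotenuse c = √(5.4² + 5.6²) = √60.52 = 7.77946
    Area = ½·c·h_c  →  h_c = 2·Area/c = 2·15.12/7.77946 = 3.887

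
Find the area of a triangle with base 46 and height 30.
Area = (1/2) * base * height
Area = (1/2) * 46 * 30
Area = 690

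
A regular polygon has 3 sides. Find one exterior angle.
Exterior angle of a regular n-gon = 360/n
Exterior angle = 360/3
Exterior angle = 120 degrees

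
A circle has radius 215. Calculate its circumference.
Circumference = 2 * pi * r
Circumference = 2 * pi * 215
Circumference = 1350.88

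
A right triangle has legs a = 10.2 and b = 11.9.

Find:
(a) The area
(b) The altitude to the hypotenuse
(a) Area = ½ab = ½·10.2·11.9 = 60.69
(b) Hypotenuse c = √(10.2² + 11.9²) = √245.65 = 15.6732
    Area = ½·c·h_c  →  h_c = 2·Area/c = 2·60.69/15.6732 = 7.744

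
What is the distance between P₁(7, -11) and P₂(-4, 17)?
Using the distance formula: d = sqrt((x₂-x₁)² + (y₂-y₁)²)
dx = (-4) - 7 = -11
dy = 17 - (-11) = 28
d = sqrt((-11)² + 28²) = sqrt(121 + 784) = sqrt(905) = 30.08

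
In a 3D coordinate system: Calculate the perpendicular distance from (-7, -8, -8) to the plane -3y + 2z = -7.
d = |0(-7) + (-3)(-8) + 2(-8) - (-7)| / √(0² + (-3)² + 2²) = 15/√13 = 4.16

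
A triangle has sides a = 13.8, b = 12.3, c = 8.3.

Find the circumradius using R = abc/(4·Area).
s = (a+b+c)/2 = 17.2
Area = √(s(s-a)(s-b)(s-c)) = √(17.2·3.4·4.9·8.9) = 50.5006
R = abc/(4·Area) = (13.8·12.3·8.3)/(4·50.5006) = 1408.842/202.0024 = 6.974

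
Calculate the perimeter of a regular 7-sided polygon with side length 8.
Perimeter = number of sides * side length
Perimeter = 7 * 8
Perimeter = 56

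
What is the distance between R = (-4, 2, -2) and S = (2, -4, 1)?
d = √[(6)² + (-6)² + (3)²] = √81 = 9.0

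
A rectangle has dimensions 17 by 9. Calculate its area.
Area = length * width
Area = 17 * 9
Area = 153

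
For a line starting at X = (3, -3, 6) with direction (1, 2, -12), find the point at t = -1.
P(-1) = (3 + 1(-1), -3 + 2(-1), 6 + (-12)(-1)) = (2, -5, 18)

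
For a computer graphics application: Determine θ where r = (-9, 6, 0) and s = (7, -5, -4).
r·s = -93, |r|² = 117, |s|² = 90
cos θ = -93/√10530 ≈ -0.9063
θ ≈ 155.0°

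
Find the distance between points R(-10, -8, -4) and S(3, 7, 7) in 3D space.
d = √[(13)² + (15)² + (11)²] = √515 = 22.69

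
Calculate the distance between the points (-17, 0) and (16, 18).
Using the distance formula: d = sqrt((x₂-x₁)² + (y₂-y₁)²)
dx = 16 - (-17) = 33
dy = 18 - 0 = 18
d = sqrt(33² + 18²) = sqrt(1089 + 324) = sqrt(1413) = 37.59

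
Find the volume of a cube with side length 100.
Volume = s³
Volume = 100³
Volume = 1000000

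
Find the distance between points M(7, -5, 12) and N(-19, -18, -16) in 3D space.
d = √[(-26)² + (-13)² + (-28)²] = √1629 = 40.36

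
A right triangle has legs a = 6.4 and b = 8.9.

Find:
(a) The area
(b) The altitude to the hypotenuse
(a) Area = ½ab = ½·6.4·8.9 = 28.48
(b) Hypotenuse c = √(6.4² + 8.9²) = √120.17 = 10.9622
    Area = ½·c·h_c  →  h_c = 2·Area/c = 2·28.48/10.9622 = 5.196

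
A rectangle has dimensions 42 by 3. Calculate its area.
Area = length * width
Area = 42 * 3
Area = 126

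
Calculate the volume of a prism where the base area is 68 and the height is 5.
Volume = base area * height
Volume = 68 * 5
Volume = 340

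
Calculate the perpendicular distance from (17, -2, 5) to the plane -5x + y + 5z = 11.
d = |(-5)(17) + 1(-2) + 5(5) - (11)| / √((-5)² + 1² + 5²) = 73/√51 = 10.22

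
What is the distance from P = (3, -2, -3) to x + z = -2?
d = |1(3) + 0(-2) + 1(-3) - (-2)| / √(1² + 0² + 1²) = 2/√2 = 1.414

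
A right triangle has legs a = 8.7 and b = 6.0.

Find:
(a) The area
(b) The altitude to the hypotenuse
(a) Area = ½ab = ½·8.7·6.0 = 26.1
(b) Hypotenuse c = √(8.7² + 6.0²) = √111.69 = 10.5683
    Area = ½·c·h_c  →  h_c = 2·Area/c = 2·26.1/10.5683 = 4.939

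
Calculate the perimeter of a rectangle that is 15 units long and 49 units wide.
Perimeter = 2 * (length + width)
Perimeter = 2 * (15 + 49)
Perimeter = 2 * 64
Perimeter = 128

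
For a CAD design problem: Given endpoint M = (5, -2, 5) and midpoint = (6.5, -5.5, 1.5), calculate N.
N = (2×6.5 - 5, 2×(-5.5) - (-2), 2×1.5 - 5) = (8, -9, -2)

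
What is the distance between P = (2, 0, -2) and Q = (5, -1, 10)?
d = √[(3)² + (-1)² + (12)²] = √154 = 12.41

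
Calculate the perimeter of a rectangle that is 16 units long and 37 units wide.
Perimeter = 2 * (length + width)
Perimeter = 2 * (16 + 37)
Perimeter = 2 * 53
Perimeter = 106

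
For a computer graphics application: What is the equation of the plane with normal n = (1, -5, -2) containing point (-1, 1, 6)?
d = n·P = (1)(-1) + (-5)(1) + (-2)(6) = -18
Plane: x - 5y - 2z = -18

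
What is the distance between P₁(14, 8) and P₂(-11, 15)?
Using the distance formula: d = sqrt((x₂-x₁)² + (y₂-y₁)²)
dx = (-11) - 14 = -25
dy = 15 - 8 = 7
d = sqrt((-25)² + 7²) = sqrt(625 + 49) = sqrt(674) = 25.96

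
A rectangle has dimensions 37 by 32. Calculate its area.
Area = length * width
Area = 37 * 32
Area = 1184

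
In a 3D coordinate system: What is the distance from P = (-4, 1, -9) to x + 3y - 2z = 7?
d = |1(-4) + 3(1) + (-2)(-9) - (7)| / √(1² + 3² + (-2)²) = 10/√14 = 2.673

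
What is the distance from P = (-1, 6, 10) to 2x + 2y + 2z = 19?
d = |2(-1) + 2(6) + 2(10) - (19)| / √(2² + 2² + 2²) = 11/√12 = 3.175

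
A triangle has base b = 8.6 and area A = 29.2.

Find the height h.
A = ½bh  →  h = 2A/b
h = 2·29.2/8.6 = 6.791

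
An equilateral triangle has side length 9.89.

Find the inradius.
For an equilateral triangle, r = s/(2√3) where s is the side.
r = 9.89/(2√3) = 9.89/3.464102 = 2.855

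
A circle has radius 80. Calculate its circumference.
Circumference = 2 * pi * r
Circumference = 2 * pi * 80
Circumference = 502.65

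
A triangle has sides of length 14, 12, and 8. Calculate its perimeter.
Perimeter = sum of all sides
Perimeter = 14 + 12 + 8
Perimeter = 34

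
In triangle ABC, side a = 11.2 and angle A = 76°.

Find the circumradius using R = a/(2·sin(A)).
R = a/(2·sin(A)) = 11.2/(2·sin(76°))
R = 11.2/(2·0.970296) = 11.2/1.940591 = 5.771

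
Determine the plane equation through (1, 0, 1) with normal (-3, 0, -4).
d = n·P = (-3)(1) + (0)(0) + (-4)(1) = -7
Plane: -3x - 4z = -7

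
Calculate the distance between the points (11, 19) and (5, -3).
Using the distance formula: d = sqrt((x₂-x₁)² + (y₂-y₁)²)
dx = 5 - 11 = -6
dy = (-3) - 19 = -22
d = sqrt((-6)² + (-22)²) = sqrt(36 + 484) = sqrt(520) = 22.80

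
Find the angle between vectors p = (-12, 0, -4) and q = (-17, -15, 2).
p·q = 196, |p|² = 160, |q|² = 518
cos θ = 196/√82880 ≈ 0.6808
θ ≈ 47.09°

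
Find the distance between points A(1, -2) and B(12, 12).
Using the distance formula: d = sqrt((x₂-x₁)² + (y₂-y₁)²)
dx = 12 - 1 = 11
dy = 12 - (-2) = 14
d = sqrt(11² + 14²) = sqrt(121 + 196) = sqrt(317) = 17.80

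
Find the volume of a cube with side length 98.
Volume = s³
Volume = 98³
Volume = 941192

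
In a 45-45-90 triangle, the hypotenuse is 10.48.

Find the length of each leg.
In a 45-45-90 triangle, hypotenuse = leg·√2  →  leg = hypotenuse/√2
leg = 10.48/√2 = 7.41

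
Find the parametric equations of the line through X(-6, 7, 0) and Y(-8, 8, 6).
Direction vector d = Y - X = (-2, 1, 6)
x = -6 - 2t, y = 7 + t, z = 0 + 6t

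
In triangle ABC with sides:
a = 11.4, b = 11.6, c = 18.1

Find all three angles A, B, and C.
By the law of cosines:
cos(A) = (b² + c² - a²)/(2bc) = 0.791127  →  A = 37.71°
cos(B) = (a² + c² - b²)/(2ac) = 0.782713  →  B = 38.49°
cos(C) = (a² + b² - c²)/(2ab) = -0.238544  →  C = 103.8°
Check: A + B + C = 180.0° ✓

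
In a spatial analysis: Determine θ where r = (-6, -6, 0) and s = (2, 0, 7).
r·s = -12, |r|² = 72, |s|² = 53
cos θ = -12/√3816 ≈ -0.1943
θ ≈ 101.2°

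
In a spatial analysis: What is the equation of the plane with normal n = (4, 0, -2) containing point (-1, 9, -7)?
d = n·P = (4)(-1) + (0)(9) + (-2)(-7) = 10
Plane: 4x - 2z = 10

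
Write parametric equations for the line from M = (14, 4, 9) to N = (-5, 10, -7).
Direction vector d = N - M = (-19, 6, -16)
x = 14 - 19t, y = 4 + 6t, z = 9 - 16t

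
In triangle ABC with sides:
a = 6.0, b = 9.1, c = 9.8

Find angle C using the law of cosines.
cos(C) = (a² + b² - c²)/(2ab)
cos(C) = (6.0² + 9.1² - 9.8²)/(2·6.0·9.1) = 22.77/109.2 = 0.208516
C = arccos(0.208516) = 77.96°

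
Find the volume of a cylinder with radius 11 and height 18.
Volume = pi * r² * h
Volume = pi * 11² * 18
Volume = pi * 121 * 18
Volume = pi * 2178
Volume = 6842.39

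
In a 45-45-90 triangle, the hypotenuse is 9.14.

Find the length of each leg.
In a 45-45-90 triangle, hypotenuse = leg·√2  →  leg = hypotenuse/√2
leg = 9.14/√2 = 6.463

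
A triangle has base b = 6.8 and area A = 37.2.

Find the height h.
A = ½bh  →  h = 2A/b
h = 2·37.2/6.8 = 10.94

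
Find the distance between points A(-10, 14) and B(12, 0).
Using the distance formula: d = sqrt((x₂-x₁)² + (y₂-y₁)²)
dx = 12 - (-10) = 22
dy = 0 - 14 = -14
d = sqrt(22² + (-14)²) = sqrt(484 + 196) = sqrt(680) = 26.08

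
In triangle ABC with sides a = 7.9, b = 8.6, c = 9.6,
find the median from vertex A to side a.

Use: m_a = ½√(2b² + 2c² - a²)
m_a = ½√(2·8.6² + 2·9.6² - 7.9²)
m_a = ½√(147.92 + 184.32 - 62.41) = ½√269.83 = 8.213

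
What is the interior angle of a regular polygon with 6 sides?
Interior angle of a regular n-gon = (n-2)*180/n
Interior angle = (6-2)*180/6
Interior angle = 4*180/6
Interior angle = 720/6
Interior angle = 120 degrees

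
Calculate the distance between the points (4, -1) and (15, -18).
Using the distance formula: d = sqrt((x₂-x₁)² + (y₂-y₁)²)
dx = 15 - 4 = 11
dy = (-18) - (-1) = -17
d = sqrt(11² + (-17)²) = sqrt(121 + 289) = sqrt(410) = 20.25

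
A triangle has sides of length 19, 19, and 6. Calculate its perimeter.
Perimeter = sum of all sides
Perimeter = 19 + 19 + 6
Perimeter = 44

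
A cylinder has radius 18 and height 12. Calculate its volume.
Volume = pi * r² * h
Volume = pi * 18² * 12
Volume = pi * 324 * 12
Volume = pi * 3888
Volume = 12214.51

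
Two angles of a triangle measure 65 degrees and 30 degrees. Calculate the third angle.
Sum of angles in a triangle = 180 degrees
Third angle = 180 - 65 - 30
Third angle = 85 degrees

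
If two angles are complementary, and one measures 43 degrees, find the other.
Complementary angles sum to 90 degrees.
Other angle = 90 - 43
Other angle = 47 degrees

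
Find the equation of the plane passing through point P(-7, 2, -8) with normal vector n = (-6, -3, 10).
d = n·P = (-6)(-7) + (-3)(2) + (10)(-8) = -44
Plane: -6x - 3y + 10z = -44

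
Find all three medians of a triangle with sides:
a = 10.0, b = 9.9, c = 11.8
Using m_x = ½√(2y² + 2z² - x²):
m_a = ½√(2·9.9² + 2·11.8² - 10.0²) = ½√374.5 = 9.676
m_b = ½√(2·10.0² + 2·11.8² - 9.9²) = ½√380.47 = 9.753
m_c = ½√(2·10.0² + 2·9.9² - 11.8²) = ½√256.78 = 8.012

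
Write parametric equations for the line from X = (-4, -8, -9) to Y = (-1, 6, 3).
Direction vector d = Y - X = (3, 14, 12)
x = -4 + 3t, y = -8 + 14t, z = -9 + 12t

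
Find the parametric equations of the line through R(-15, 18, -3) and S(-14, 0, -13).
Direction vector d = S - R = (1, -18, -10)
x = -15 + t, y = 18 - 18t, z = -3 - 10t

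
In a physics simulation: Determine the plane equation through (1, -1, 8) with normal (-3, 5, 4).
d = n·P = (-3)(1) + (5)(-1) + (4)(8) = 24
Plane: -3x + 5y + 4z = 24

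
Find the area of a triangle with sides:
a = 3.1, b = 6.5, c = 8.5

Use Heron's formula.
s = (a+b+c)/2 = (3.1+6.5+8.5)/2 = 9.05
A = √(s(s-a)(s-b)(s-c)) = √(9.05·5.95·2.55·0.55)
A = √75.5211 = 8.69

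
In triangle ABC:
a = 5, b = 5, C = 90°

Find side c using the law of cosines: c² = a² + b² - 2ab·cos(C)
c² = 5² + 5² - 2·5·5·cos(90°)
c² = 25 + 25 - 50·0.0000 = 50
c = √50 = 7.071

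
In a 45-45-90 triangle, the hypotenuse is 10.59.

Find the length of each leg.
In a 45-45-90 triangle, hypotenuse = leg·√2  →  leg = hypotenuse/√2
leg = 10.59/√2 = 7.488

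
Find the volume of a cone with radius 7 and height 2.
Volume = (1/3) * pi * r² * h
Volume = (1/3) * pi * 7² * 2
Volume = (1/3) * pi * 49 * 2
Volume = (1/3) * pi * 98
Volume = 102.63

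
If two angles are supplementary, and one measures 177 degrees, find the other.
Supplementary angles sum to 180 degrees.
Other angle = 180 - 177
Other angle = 3 degrees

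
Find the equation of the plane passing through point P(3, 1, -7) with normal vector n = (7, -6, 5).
d = n·P = (7)(3) + (-6)(1) + (5)(-7) = -20
Plane: 7x - 6y + 5z = -20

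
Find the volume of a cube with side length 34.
Volume = s³
Volume = 34³
Volume = 39304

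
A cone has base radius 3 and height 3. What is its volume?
Volume = (1/3) * pi * r² * h
Volume = (1/3) * pi * 3² * 3
Volume = (1/3) * pi * 9 * 3
Volume = (1/3) * pi * 27
Volume = 28.27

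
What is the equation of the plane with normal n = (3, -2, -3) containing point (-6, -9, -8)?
d = n·P = (3)(-6) + (-2)(-9) + (-3)(-8) = 24
Plane: 3x - 2y - 3z = 24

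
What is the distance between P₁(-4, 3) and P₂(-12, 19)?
Using the distance formula: d = sqrt((x₂-x₁)² + (y₂-y₁)²)
dx = (-12) - (-4) = -8
dy = 19 - 3 = 16
d = sqrt((-8)² + 16²) = sqrt(64 + 256) = sqrt(320) = 17.89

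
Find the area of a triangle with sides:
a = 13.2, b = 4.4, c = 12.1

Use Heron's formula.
s = (a+b+c)/2 = (13.2+4.4+12.1)/2 = 14.85
A = √(s(s-a)(s-b)(s-c)) = √(14.85·1.65·10.45·2.75)
A = √704.141 = 26.54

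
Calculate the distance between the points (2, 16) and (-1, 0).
Using the distance formula: d = sqrt((x₂-x₁)² + (y₂-y₁)²)
dx = (-1) - 2 = -3
dy = 0 - 16 = -16
d = sqrt((-3)² + (-16)²) = sqrt(9 + 256) = sqrt(265) = 16.28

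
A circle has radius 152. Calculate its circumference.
Circumference = 2 * pi * r
Circumference = 2 * pi * 152
Circumference = 955.04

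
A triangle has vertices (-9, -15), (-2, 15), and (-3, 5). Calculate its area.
Using the coordinate formula: Area = (1/2)|x₁(y₂-y₃) + x₂(y₃-y₁) + x₃(y₁-y₂)|
Area = (1/2)|(-9)(15-5) + (-2)(5-(-15)) + (-3)((-15)-15)|
Area = (1/2)|(-9)*10 + (-2)*20 + (-3)*(-30)|
Area = (1/2)|(-90) + (-40) + 90|
Area = (1/2)*40 = 20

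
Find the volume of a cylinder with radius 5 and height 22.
Volume = pi * r² * h
Volume = pi * 5² * 22
Volume = pi * 25 * 22
Volume = pi * 550
Volume = 1727.88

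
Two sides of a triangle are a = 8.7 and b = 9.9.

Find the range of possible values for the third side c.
By the triangle inequality: |a - b| < c < a + b
|8.7 - 9.9| < c < 8.7 + 9.9
1.2 < c < 18.6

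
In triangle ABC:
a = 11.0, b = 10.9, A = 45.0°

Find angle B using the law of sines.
sin(B)/b = sin(A)/a
sin(B) = b·sin(A)/a = 10.9·sin(45.0°)/11.0 = 0.700679
B = arcsin(0.700679) = 44.48°  (b ≤ a, so B ≤ A and the acute solution is unique)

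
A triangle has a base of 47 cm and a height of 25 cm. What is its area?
Area = (1/2) * base * height
Area = (1/2) * 47 * 25
Area = 587.50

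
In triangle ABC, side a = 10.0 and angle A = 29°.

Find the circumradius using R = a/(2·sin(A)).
R = a/(2·sin(A)) = 10.0/(2·sin(29°))
R = 10.0/(2·0.484810) = 10.0/0.969619 = 10.31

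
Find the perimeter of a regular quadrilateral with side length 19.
Perimeter = number of sides * side length
Perimeter = 4 * 19
Perimeter = 76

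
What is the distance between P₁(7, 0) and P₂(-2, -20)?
Using the distance formula: d = sqrt((x₂-x₁)² + (y₂-y₁)²)
dx = (-2) - 7 = -9
dy = (-20) - 0 = -20
d = sqrt((-9)² + (-20)²) = sqrt(81 + 400) = sqrt(481) = 21.93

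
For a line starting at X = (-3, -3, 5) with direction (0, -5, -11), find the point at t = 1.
P(1) = (-3 + 0(1), -3 + (-5)(1), 5 + (-11)(1)) = (-3, -8, -6)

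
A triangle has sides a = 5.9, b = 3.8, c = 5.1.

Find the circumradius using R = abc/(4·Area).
s = (a+b+c)/2 = 7.4
Area = √(s(s-a)(s-b)(s-c)) = √(7.4·1.5·3.6·2.3) = 9.58687
R = abc/(4·Area) = (5.9·3.8·5.1)/(4·9.58687) = 114.342/38.34748 = 2.982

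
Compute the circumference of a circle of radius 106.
Circumference = 2 * pi * r
Circumference = 2 * pi * 106
Circumference = 666.02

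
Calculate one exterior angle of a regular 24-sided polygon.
Exterior angle of a regular n-gon = 360/n
Exterior angle = 360/24
Exterior angle = 15 degrees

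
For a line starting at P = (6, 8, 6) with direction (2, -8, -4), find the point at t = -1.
P(-1) = (6 + 2(-1), 8 + (-8)(-1), 6 + (-4)(-1)) = (4, 16, 10)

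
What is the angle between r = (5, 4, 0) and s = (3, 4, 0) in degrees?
r·s = 31, |r|² = 41, |s|² = 25
cos θ = 31/√1025 ≈ 0.9683
θ ≈ 14.47°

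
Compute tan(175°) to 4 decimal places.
tan(175 degrees) = -0.0875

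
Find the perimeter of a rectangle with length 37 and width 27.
Perimeter = 2 * (length + width)
Perimeter = 2 * (37 + 27)
Perimeter = 2 * 64
Perimeter = 128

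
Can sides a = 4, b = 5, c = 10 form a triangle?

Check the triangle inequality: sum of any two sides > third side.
No: 4 + 5 = 9 is not > 10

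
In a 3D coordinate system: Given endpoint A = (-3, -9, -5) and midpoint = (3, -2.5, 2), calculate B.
B = (2×3 - (-3), 2×(-2.5) - (-9), 2×2 - (-5)) = (9, 4, 9)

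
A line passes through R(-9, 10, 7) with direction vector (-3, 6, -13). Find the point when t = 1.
P(1) = (-9 + (-3)(1), 10 + 6(1), 7 + (-13)(1)) = (-12, 16, -6)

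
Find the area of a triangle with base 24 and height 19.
Area = (1/2) * base * height
Area = (1/2) * 24 * 19
Area = 228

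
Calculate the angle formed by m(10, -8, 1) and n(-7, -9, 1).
m·n = 3, |m|² = 165, |n|² = 131
cos θ = 3/√21615 ≈ 0.02041
θ ≈ 88.83°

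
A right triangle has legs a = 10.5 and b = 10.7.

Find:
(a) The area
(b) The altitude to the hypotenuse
(a) Area = ½ab = ½·10.5·10.7 = 56.175
(b) Hypotenuse c = √(10.5² + 10.7²) = √224.74 = 14.9913
    Area = ½·c·h_c  →  h_c = 2·Area/c = 2·56.175/14.9913 = 7.494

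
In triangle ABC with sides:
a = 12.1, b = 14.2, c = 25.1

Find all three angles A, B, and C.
By the law of cosines:
cos(A) = (b² + c² - a²)/(2bc) = 0.961282  →  A = 16°
cos(B) = (a² + c² - b²)/(2ac) = 0.946265  →  B = 18.87°
cos(C) = (a² + b² - c²)/(2ab) = -0.820510  →  C = 145.1°
Check: A + B + C = 180.0° ✓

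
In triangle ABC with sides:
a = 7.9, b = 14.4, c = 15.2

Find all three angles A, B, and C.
By the law of cosines:
cos(A) = (b² + c² - a²)/(2bc) = 0.858895  →  A = 30.81°
cos(B) = (a² + c² - b²)/(2ac) = 0.358469  →  B = 68.99°
cos(C) = (a² + b² - c²)/(2ab) = 0.170227  →  C = 80.2°
Check: A + B + C = 180.0° ✓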